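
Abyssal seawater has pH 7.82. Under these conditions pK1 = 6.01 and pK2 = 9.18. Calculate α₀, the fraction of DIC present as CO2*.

α₀ = 1 / (1 + K1/[H⁺] + K1K2/[H⁺]²) = 1 / (1 + 10^+1.81 + 10^+0.45)
   = 1 / (1 + 64.565 + 2.8184) = 1/68.384 = 0.01462

α₀ = 0.0146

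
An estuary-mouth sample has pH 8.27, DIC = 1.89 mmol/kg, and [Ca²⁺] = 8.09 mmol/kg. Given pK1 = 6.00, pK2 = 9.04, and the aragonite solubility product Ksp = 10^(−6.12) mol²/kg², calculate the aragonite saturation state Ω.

α₂ = 1 / (1 + [H⁺]/K2 + [H⁺]²/(K1K2)) = 1 / (1 + 10^+0.77 + 10^-1.50)
   = 1 / (1 + 5.8884 + 0.031623) = 1/6.9201 = 0.1445
[CO3²⁻] = α₂ × DIC = 0.1445 × 1.89 = 0.2731 mmol/kg
Ksp = 10^(−6.12) = 7.586×10^-7
Ω = [Ca²⁺][CO3²⁻]/Ksp = (8.09×10^-3)(2.731×10^-4) / 7.586×10^-7 = 2.91

Ω = 2.91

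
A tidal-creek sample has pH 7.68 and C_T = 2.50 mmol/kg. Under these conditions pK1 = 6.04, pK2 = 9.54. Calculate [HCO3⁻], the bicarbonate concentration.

α₁ = 1 / (1 + [H⁺]/K1 + K2/[H⁺]) = 1 / (1 + 10^-1.64 + 10^-1.86)
   = 1 / (1 + 0.022909 + 0.013804) = 1/1.0367 = 0.9646
[HCO3⁻] = α₁ × DIC = 0.9646 × 2.50 = 2.41 mmol/kg

[HCO3⁻] = 2.41 mmol/kg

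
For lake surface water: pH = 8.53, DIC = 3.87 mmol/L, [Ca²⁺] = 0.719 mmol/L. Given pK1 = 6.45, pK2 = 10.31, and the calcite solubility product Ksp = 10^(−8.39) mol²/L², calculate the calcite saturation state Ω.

Ω = 11.1

α₂ = 1 / (1 + [H⁺]/K2 + [H⁺]²/(K1K2)) = 1 / (1 + 10^+1.78 + 10^-0.30)
   = 1 / (1 + 60.256 + 0.50119) = 1/61.757 = 0.01619
[CO3²⁻] = α₂ × DIC = 0.01619 × 3.87 = 0.06266 mmol/L
Ksp = 10^(−8.39) = 4.074×10^-9
Ω = [Ca²⁺][CO3²⁻]/Ksp = (0.719×10^-3)(6.266×10^-5) / 4.074×10^-9 = 11.1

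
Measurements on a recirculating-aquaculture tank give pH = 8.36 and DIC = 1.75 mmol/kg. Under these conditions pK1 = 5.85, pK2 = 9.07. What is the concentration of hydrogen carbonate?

[HCO3⁻] = 1.46 mmol/kg

α₁ = 1 / (1 + [H⁺]/K1 + K2/[H⁺]) = 1 / (1 + 10^-2.51 + 10^-0.71)
   = 1 / (1 + 0.0030903 + 0.19498) = 1/1.1981 = 0.8347
[HCO3⁻] = α₁ × DIC = 0.8347 × 1.75 = 1.46 mmol/kg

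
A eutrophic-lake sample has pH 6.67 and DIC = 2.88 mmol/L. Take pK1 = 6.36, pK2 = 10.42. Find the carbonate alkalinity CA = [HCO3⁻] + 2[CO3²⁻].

CA = 1.93 mmol/L

CA = [HCO3⁻] + 2[CO3²⁻] = (α₁ + 2α₂)·DIC
At pH 6.67: [H⁺]/K1 = 10^-0.31 = 0.48978, K2/[H⁺] = 10^-3.75 = 0.00017783
α₁ = 1/(1 + 0.48978 + 0.00017783) = 1/1.4900 = 0.6712; α₂ = α₁·K2/[H⁺] = 0.0001194
α₁ + 2α₂ = 0.6714
CA = 0.6714 × 2.88 = 1.93 mmol/L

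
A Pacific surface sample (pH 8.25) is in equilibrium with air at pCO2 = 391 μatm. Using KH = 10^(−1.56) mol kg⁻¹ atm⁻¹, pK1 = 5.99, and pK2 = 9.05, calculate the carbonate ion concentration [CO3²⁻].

[CO2*] = KH · pCO2 = 10^(−1.56) × 391×10^-6 = 1.077×10^-5 mol/kg
α₀ = 1/(1 + K1/[H⁺] + K1K2/[H⁺]²) = 1/(1 + 10^+2.26 + 10^+1.46) = 0.004721
DIC = [CO2*]/α₀ = 1.077×10^-5 / 0.004721 = 2.281 mmol/kg
[CO3²⁻] = α₂·DIC; α₂ = 0.1362, so [CO3²⁻] = 0.1362 × 2.281 = 0.311 mmol/kg

[CO3²⁻] = 0.311 mmol/kg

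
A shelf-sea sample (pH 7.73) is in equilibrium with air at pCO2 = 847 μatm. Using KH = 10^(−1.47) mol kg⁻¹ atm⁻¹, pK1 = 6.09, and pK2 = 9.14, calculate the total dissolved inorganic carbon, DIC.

[CO2*] = KH · pCO2 = 10^(−1.47) × 847×10^-6 = 2.870×10^-5 mol/kg
α₀ = 1/(1 + K1/[H⁺] + K1K2/[H⁺]²) = 1/(1 + 10^+1.64 + 10^+0.23) = 0.02158
DIC = [CO2*]/α₀ = 2.870×10^-5 / 0.02158 = 1.33 mmol/kg

DIC = 1.33 mmol/kg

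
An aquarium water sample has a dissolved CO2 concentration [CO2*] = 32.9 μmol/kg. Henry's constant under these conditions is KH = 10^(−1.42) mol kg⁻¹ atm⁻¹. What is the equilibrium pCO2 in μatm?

KH = 10^(−1.42) = 3.802×10^-2 mol kg⁻¹ atm⁻¹
pCO2 = [CO2*]/KH = 32.9×10^-6 / 3.802×10^-2 = 8.65×10^-4 atm = 865 μatm

pCO2 = 865 μatm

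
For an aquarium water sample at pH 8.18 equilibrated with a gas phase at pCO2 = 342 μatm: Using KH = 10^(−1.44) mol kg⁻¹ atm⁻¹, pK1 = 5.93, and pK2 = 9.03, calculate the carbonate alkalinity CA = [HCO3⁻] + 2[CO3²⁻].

CA = 2.83 mmol/kg

[CO2*] = KH · pCO2 = 10^(−1.44) × 342×10^-6 = 1.242×10^-5 mol/kg
α₀ = 1/(1 + K1/[H⁺] + K1K2/[H⁺]²) = 1/(1 + 10^+2.25 + 10^+1.40) = 0.004903
DIC = [CO2*]/α₀ = 1.242×10^-5 / 0.004903 = 2.532 mmol/kg
CA = (α₁ + 2α₂)·DIC = (0.8719 + 2×0.1232) × 2.532 = 2.83 mmol/kg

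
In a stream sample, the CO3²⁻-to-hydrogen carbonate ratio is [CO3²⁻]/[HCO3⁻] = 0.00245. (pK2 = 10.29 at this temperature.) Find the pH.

From K2 = [H⁺][CO3²⁻]/[HCO3⁻]:  pH = pK2 + log₁₀([CO3²⁻]/[HCO3⁻])
log₁₀(0.00245) = -2.611
pH = 10.29 + (-2.611) = 7.68

pH = 7.68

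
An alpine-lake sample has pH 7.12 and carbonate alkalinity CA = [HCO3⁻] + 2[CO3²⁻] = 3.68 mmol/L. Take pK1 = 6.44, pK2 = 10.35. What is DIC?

DIC = 4.45 mmol/L

CA = [HCO3⁻] + 2[CO3²⁻] = (α₁ + 2α₂)·DIC
At pH 7.12: [H⁺]/K1 = 10^-0.68 = 0.20893, K2/[H⁺] = 10^-3.23 = 0.00058884
α₁ = 1/(1 + 0.20893 + 0.00058884) = 1/1.2095 = 0.8268; α₂ = α₁·K2/[H⁺] = 0.0004868
α₁ + 2α₂ = 0.8277
DIC = CA / (α₁ + 2α₂) = 3.68 / 0.8277 = 4.45 mmol/L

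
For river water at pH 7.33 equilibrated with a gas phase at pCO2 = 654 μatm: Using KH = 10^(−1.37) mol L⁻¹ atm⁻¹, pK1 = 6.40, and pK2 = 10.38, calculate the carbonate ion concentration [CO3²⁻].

[CO2*] = KH · pCO2 = 10^(−1.37) × 654×10^-6 = 2.790×10^-5 mol/L
α₀ = 1/(1 + K1/[H⁺] + K1K2/[H⁺]²) = 1/(1 + 10^+0.93 + 10^-2.12) = 0.1051
DIC = [CO2*]/α₀ = 2.790×10^-5 / 0.1051 = 0.2656 mmol/L
[CO3²⁻] = α₂·DIC; α₂ = 0.0007969, so [CO3²⁻] = 0.0007969 × 0.2656 = 0.000212 mmol/L = 0.212 μmol/L

[CO3²⁻] = 0.212 μmol/L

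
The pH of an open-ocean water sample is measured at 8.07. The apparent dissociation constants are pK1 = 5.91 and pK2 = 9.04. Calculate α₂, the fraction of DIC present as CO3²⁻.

α₂ = 1 / (1 + [H⁺]/K2 + [H⁺]²/(K1K2)) = 1 / (1 + 10^+0.97 + 10^-1.19)
   = 1 / (1 + 9.3325 + 0.064565) = 1/10.397 = 0.09618

α₂ = 0.0962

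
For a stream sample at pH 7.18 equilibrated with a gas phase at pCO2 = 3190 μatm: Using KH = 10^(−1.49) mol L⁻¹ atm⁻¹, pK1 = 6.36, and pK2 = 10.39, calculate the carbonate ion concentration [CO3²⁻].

[CO3²⁻] = 0.421 μmol/L

[CO2*] = KH · pCO2 = 10^(−1.49) × 3190×10^-6 = 1.032×10^-4 mol/L
α₀ = 1/(1 + K1/[H⁺] + K1K2/[H⁺]²) = 1/(1 + 10^+0.82 + 10^-2.39) = 0.1314
DIC = [CO2*]/α₀ = 1.032×10^-4 / 0.1314 = 0.7857 mmol/L
[CO3²⁻] = α₂·DIC; α₂ = 0.0005353, so [CO3²⁻] = 0.0005353 × 0.7857 = 0.000421 mmol/L = 0.421 μmol/L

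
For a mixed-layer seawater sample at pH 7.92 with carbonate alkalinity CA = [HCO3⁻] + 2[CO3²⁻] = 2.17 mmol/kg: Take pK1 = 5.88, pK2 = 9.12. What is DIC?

CA = [HCO3⁻] + 2[CO3²⁻] = (α₁ + 2α₂)·DIC
At pH 7.92: [H⁺]/K1 = 10^-2.04 = 0.0091201, K2/[H⁺] = 10^-1.20 = 0.063096
α₁ = 1/(1 + 0.0091201 + 0.063096) = 1/1.0722 = 0.9326; α₂ = α₁·K2/[H⁺] = 0.05885
α₁ + 2α₂ = 1.0503
DIC = CA / (α₁ + 2α₂) = 2.17 / 1.0503 = 2.07 mmol/kg

DIC = 2.07 mmol/kg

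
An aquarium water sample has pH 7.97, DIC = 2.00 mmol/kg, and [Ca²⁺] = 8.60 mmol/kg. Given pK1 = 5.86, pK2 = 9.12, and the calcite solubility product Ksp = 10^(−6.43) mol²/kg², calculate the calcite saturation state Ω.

Ω = 3.04

α₂ = 1 / (1 + [H⁺]/K2 + [H⁺]²/(K1K2)) = 1 / (1 + 10^+1.15 + 10^-0.96)
   = 1 / (1 + 14.125 + 0.10965) = 1/15.235 = 0.06564
[CO3²⁻] = α₂ × DIC = 0.06564 × 2.00 = 0.1313 mmol/kg
Ksp = 10^(−6.43) = 3.715×10^-7
Ω = [Ca²⁺][CO3²⁻]/Ksp = (8.60×10^-3)(1.313×10^-4) / 3.715×10^-7 = 3.04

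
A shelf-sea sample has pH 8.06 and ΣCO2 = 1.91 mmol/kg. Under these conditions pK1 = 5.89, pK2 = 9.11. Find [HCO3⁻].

α₁ = 1 / (1 + [H⁺]/K1 + K2/[H⁺]) = 1 / (1 + 10^-2.17 + 10^-1.05)
   = 1 / (1 + 0.0067608 + 0.089125) = 1/1.0959 = 0.9125
[HCO3⁻] = α₁ × DIC = 0.9125 × 1.91 = 1.74 mmol/kg

[HCO3⁻] = 1.74 mmol/kg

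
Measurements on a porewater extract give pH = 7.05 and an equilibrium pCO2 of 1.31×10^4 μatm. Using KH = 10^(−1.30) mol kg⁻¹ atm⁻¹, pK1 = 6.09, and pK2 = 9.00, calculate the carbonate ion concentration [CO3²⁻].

[CO3²⁻] = 0.0672 mmol/kg

[CO2*] = KH · pCO2 = 10^(−1.30) × 1.31×10^4×10^-6 = 6.566×10^-4 mol/kg
α₀ = 1/(1 + K1/[H⁺] + K1K2/[H⁺]²) = 1/(1 + 10^+0.96 + 10^-0.99) = 0.09782
DIC = [CO2*]/α₀ = 6.566×10^-4 / 0.09782 = 6.712 mmol/kg
[CO3²⁻] = α₂·DIC; α₂ = 0.01001, so [CO3²⁻] = 0.01001 × 6.712 = 0.0672 mmol/kg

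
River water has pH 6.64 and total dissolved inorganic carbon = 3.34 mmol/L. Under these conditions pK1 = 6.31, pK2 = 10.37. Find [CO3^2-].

[CO3²⁻] = 0.424 μmol/L

α₂ = 1 / (1 + [H⁺]/K2 + [H⁺]²/(K1K2)) = 1 / (1 + 10^+3.73 + 10^+3.40)
   = 1 / (1 + 5370.3 + 2511.9) = 1/7883.2 = 0.0001269
[CO3²⁻] = α₂ × DIC = 0.0001269 × 3.34 = 0.000424 mmol/L = 0.424 μmol/L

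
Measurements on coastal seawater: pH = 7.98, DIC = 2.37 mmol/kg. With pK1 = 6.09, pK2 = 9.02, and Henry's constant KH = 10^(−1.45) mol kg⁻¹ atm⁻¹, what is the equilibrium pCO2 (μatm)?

α₀ = 1 / (1 + K1/[H⁺] + K1K2/[H⁺]²) = 1 / (1 + 10^+1.89 + 10^+0.85)
   = 1 / (1 + 77.625 + 7.0795) = 1/85.704 = 0.01167
[CO2*] = α₀ × DIC = 0.01167 × 2.37 = 0.02765 mmol/kg
pCO2 = [CO2*]/KH = 2.765×10^-5 / 3.548×10^-2 = 779 μatm

pCO2 = 779 μatm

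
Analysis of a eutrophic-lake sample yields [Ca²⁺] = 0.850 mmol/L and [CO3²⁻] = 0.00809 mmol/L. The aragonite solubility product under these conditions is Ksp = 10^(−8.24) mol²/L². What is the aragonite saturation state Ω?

Ksp = 10^(−8.24) = 5.754×10^-9
Ω = [Ca²⁺][CO3²⁻]/Ksp = (0.850×10^-3)(0.00809×10^-3) / 5.754×10^-9 = 1.19

Ω = 1.19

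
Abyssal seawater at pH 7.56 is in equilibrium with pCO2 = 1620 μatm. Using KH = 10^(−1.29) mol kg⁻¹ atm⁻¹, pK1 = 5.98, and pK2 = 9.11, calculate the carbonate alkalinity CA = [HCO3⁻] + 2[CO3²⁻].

[CO2*] = KH · pCO2 = 10^(−1.29) × 1620×10^-6 = 8.308×10^-5 mol/kg
α₀ = 1/(1 + K1/[H⁺] + K1K2/[H⁺]²) = 1/(1 + 10^+1.58 + 10^+0.03) = 0.02494
DIC = [CO2*]/α₀ = 8.308×10^-5 / 0.02494 = 3.331 mmol/kg
CA = (α₁ + 2α₂)·DIC = (0.9483 + 2×0.02673) × 3.331 = 3.34 mmol/kg

CA = 3.34 mmol/kg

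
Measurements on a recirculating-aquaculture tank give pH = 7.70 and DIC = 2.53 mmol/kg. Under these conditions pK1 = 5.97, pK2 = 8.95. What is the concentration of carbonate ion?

[CO3²⁻] = 0.132 mmol/kg

α₂ = 1 / (1 + [H⁺]/K2 + [H⁺]²/(K1K2)) = 1 / (1 + 10^+1.25 + 10^-0.48)
   = 1 / (1 + 17.783 + 0.33113) = 1/19.114 = 0.05232
[CO3²⁻] = α₂ × DIC = 0.05232 × 2.53 = 0.132 mmol/kg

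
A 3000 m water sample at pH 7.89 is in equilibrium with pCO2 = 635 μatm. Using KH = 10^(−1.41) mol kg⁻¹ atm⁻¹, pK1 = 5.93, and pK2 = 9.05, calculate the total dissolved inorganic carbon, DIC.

[CO2*] = KH · pCO2 = 10^(−1.41) × 635×10^-6 = 2.470×10^-5 mol/kg
α₀ = 1/(1 + K1/[H⁺] + K1K2/[H⁺]²) = 1/(1 + 10^+1.96 + 10^+0.80) = 0.01015
DIC = [CO2*]/α₀ = 2.470×10^-5 / 0.01015 = 2.43 mmol/kg

DIC = 2.43 mmol/kg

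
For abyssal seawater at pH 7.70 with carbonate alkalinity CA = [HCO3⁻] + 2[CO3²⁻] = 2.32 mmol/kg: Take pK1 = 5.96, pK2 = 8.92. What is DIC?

CA = [HCO3⁻] + 2[CO3²⁻] = (α₁ + 2α₂)·DIC
At pH 7.70: [H⁺]/K1 = 10^-1.74 = 0.018197, K2/[H⁺] = 10^-1.22 = 0.060256
α₁ = 1/(1 + 0.018197 + 0.060256) = 1/1.0785 = 0.9273; α₂ = α₁·K2/[H⁺] = 0.05587
α₁ + 2α₂ = 1.0390
DIC = CA / (α₁ + 2α₂) = 2.32 / 1.0390 = 2.23 mmol/kg

DIC = 2.23 mmol/kg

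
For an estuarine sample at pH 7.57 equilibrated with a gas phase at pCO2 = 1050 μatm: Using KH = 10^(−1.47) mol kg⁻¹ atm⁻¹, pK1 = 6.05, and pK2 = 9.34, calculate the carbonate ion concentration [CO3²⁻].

[CO2*] = KH · pCO2 = 10^(−1.47) × 1050×10^-6 = 3.558×10^-5 mol/kg
α₀ = 1/(1 + K1/[H⁺] + K1K2/[H⁺]²) = 1/(1 + 10^+1.52 + 10^-0.25) = 0.02884
DIC = [CO2*]/α₀ = 3.558×10^-5 / 0.02884 = 1.234 mmol/kg
[CO3²⁻] = α₂·DIC; α₂ = 0.01622, so [CO3²⁻] = 0.01622 × 1.234 = 0.0200 mmol/kg

[CO3²⁻] = 0.0200 mmol/kg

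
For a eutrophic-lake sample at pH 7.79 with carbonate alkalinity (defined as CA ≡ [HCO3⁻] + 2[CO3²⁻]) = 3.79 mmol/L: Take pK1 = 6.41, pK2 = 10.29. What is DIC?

CA = [HCO3⁻] + 2[CO3²⁻] = (α₁ + 2α₂)·DIC
At pH 7.79: [H⁺]/K1 = 10^-1.38 = 0.041687, K2/[H⁺] = 10^-2.50 = 0.0031623
α₁ = 1/(1 + 0.041687 + 0.0031623) = 1/1.0448 = 0.9571; α₂ = α₁·K2/[H⁺] = 0.003027
α₁ + 2α₂ = 0.9631
DIC = CA / (α₁ + 2α₂) = 3.79 / 0.9631 = 3.94 mmol/L

DIC = 3.94 mmol/L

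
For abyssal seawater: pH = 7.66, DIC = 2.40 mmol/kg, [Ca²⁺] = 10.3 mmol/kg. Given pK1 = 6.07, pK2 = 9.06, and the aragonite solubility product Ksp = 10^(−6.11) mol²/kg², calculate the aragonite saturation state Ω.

α₂ = 1 / (1 + [H⁺]/K2 + [H⁺]²/(K1K2)) = 1 / (1 + 10^+1.40 + 10^-0.19)
   = 1 / (1 + 25.119 + 0.64565) = 1/26.765 = 0.03736
[CO3²⁻] = α₂ × DIC = 0.03736 × 2.40 = 0.08967 mmol/kg
Ksp = 10^(−6.11) = 7.762×10^-7
Ω = [Ca²⁺][CO3²⁻]/Ksp = (10.3×10^-3)(8.967×10^-5) / 7.762×10^-7 = 1.19

Ω = 1.19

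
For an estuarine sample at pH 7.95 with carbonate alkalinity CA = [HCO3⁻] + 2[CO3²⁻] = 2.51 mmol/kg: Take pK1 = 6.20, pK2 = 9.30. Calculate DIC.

CA = [HCO3⁻] + 2[CO3²⁻] = (α₁ + 2α₂)·DIC
At pH 7.95: [H⁺]/K1 = 10^-1.75 = 0.017783, K2/[H⁺] = 10^-1.35 = 0.044668
α₁ = 1/(1 + 0.017783 + 0.044668) = 1/1.0625 = 0.9412; α₂ = α₁·K2/[H⁺] = 0.04204
α₁ + 2α₂ = 1.0253
DIC = CA / (α₁ + 2α₂) = 2.51 / 1.0253 = 2.45 mmol/kg

DIC = 2.45 mmol/kg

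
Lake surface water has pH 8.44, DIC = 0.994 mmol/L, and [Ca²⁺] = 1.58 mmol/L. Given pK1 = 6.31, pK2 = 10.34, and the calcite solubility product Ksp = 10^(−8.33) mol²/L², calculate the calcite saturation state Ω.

α₂ = 1 / (1 + [H⁺]/K2 + [H⁺]²/(K1K2)) = 1 / (1 + 10^+1.90 + 10^-0.23)
   = 1 / (1 + 79.433 + 0.58884) = 1/81.022 = 0.01234
[CO3²⁻] = α₂ × DIC = 0.01234 × 0.994 = 0.01227 mmol/L = 12.27 μmol/L
Ksp = 10^(−8.33) = 4.677×10^-9
Ω = [Ca²⁺][CO3²⁻]/Ksp = (1.58×10^-3)(1.227×10^-5) / 4.677×10^-9 = 4.14

Ω = 4.14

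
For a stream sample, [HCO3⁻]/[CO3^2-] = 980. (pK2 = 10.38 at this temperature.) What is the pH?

pH = 7.39

From K2 = [H⁺][CO3^2-]/[HCO3⁻]:  pH = pK2 − log₁₀([HCO3⁻]/[CO3^2-])
log₁₀(980) = +2.991
pH = 10.38 − (+2.991) = 7.39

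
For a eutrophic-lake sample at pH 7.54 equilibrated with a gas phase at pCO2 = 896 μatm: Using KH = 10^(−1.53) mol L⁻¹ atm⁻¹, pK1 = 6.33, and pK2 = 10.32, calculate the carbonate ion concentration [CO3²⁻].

[CO3²⁻] = 0.712 μmol/L

[CO2*] = KH · pCO2 = 10^(−1.53) × 896×10^-6 = 2.644×10^-5 mol/L
α₀ = 1/(1 + K1/[H⁺] + K1K2/[H⁺]²) = 1/(1 + 10^+1.21 + 10^-1.57) = 0.05799
DIC = [CO2*]/α₀ = 2.644×10^-5 / 0.05799 = 0.4560 mmol/L
[CO3²⁻] = α₂·DIC; α₂ = 0.001561, so [CO3²⁻] = 0.001561 × 0.4560 = 0.000712 mmol/L = 0.712 μmol/L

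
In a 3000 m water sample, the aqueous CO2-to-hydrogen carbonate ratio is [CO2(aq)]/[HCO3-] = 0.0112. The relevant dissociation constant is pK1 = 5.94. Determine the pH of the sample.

pH = 7.89

From K1 = [H⁺][HCO3-]/[CO2(aq)]:  pH = pK1 − log₁₀([CO2(aq)]/[HCO3-])
log₁₀(0.0112) = -1.951
pH = 5.94 − (-1.951) = 7.89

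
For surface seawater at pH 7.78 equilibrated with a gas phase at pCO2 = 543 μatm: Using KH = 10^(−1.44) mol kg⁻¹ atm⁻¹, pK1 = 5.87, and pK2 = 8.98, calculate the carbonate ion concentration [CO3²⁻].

[CO2*] = KH · pCO2 = 10^(−1.44) × 543×10^-6 = 1.972×10^-5 mol/kg
α₀ = 1/(1 + K1/[H⁺] + K1K2/[H⁺]²) = 1/(1 + 10^+1.91 + 10^+0.71) = 0.01144
DIC = [CO2*]/α₀ = 1.972×10^-5 / 0.01144 = 1.723 mmol/kg
[CO3²⁻] = α₂·DIC; α₂ = 0.05867, so [CO3²⁻] = 0.05867 × 1.723 = 0.101 mmol/kg

[CO3²⁻] = 0.101 mmol/kg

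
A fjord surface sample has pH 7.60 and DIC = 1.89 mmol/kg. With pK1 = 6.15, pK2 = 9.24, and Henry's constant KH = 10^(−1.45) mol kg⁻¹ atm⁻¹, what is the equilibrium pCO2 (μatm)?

pCO2 = 1790 μatm

α₀ = 1 / (1 + K1/[H⁺] + K1K2/[H⁺]²) = 1 / (1 + 10^+1.45 + 10^-0.19)
   = 1 / (1 + 28.184 + 0.64565) = 1/29.829 = 0.03352
[CO2*] = α₀ × DIC = 0.03352 × 1.89 = 0.06336 mmol/kg
pCO2 = [CO2*]/KH = 6.336×10^-5 / 3.548×10^-2 = 1790 μatm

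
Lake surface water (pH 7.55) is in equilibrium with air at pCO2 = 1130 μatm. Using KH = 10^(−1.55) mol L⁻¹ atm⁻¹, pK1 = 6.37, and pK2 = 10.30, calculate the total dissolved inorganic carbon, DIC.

[CO2*] = KH · pCO2 = 10^(−1.55) × 1130×10^-6 = 3.185×10^-5 mol/L
α₀ = 1/(1 + K1/[H⁺] + K1K2/[H⁺]²) = 1/(1 + 10^+1.18 + 10^-1.57) = 0.06187
DIC = [CO2*]/α₀ = 3.185×10^-5 / 0.06187 = 0.515 mmol/L

DIC = 0.515 mmol/L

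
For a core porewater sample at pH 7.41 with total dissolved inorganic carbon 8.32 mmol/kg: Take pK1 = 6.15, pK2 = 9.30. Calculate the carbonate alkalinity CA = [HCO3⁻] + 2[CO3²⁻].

CA = [HCO3⁻] + 2[CO3²⁻] = (α₁ + 2α₂)·DIC
At pH 7.41: [H⁺]/K1 = 10^-1.26 = 0.054954, K2/[H⁺] = 10^-1.89 = 0.012882
α₁ = 1/(1 + 0.054954 + 0.012882) = 1/1.0678 = 0.9365; α₂ = α₁·K2/[H⁺] = 0.01206
α₁ + 2α₂ = 0.9606
CA = 0.9606 × 8.32 = 7.99 mmol/kg

CA = 7.99 mmol/kg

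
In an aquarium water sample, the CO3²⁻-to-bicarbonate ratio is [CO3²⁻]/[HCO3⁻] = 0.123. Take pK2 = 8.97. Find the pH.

pH = 8.06

From K2 = [H⁺][CO3²⁻]/[HCO3⁻]:  pH = pK2 + log₁₀([CO3²⁻]/[HCO3⁻])
log₁₀(0.123) = -0.910
pH = 8.97 + (-0.910) = 8.06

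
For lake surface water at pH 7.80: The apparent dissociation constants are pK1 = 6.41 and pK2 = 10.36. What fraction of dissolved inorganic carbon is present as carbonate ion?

α₂ = 0.00264

α₂ = 1 / (1 + [H⁺]/K2 + [H⁺]²/(K1K2)) = 1 / (1 + 10^+2.56 + 10^+1.17)
   = 1 / (1 + 363.08 + 14.791) = 1/378.87 = 0.002639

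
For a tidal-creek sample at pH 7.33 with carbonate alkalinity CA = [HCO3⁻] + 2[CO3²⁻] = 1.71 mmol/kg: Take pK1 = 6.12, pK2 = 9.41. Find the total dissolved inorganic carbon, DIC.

DIC = 1.80 mmol/kg

CA = [HCO3⁻] + 2[CO3²⁻] = (α₁ + 2α₂)·DIC
At pH 7.33: [H⁺]/K1 = 10^-1.21 = 0.061660, K2/[H⁺] = 10^-2.08 = 0.0083176
α₁ = 1/(1 + 0.061660 + 0.0083176) = 1/1.0700 = 0.9346; α₂ = α₁·K2/[H⁺] = 0.007774
α₁ + 2α₂ = 0.9501
DIC = CA / (α₁ + 2α₂) = 1.71 / 0.9501 = 1.80 mmol/kg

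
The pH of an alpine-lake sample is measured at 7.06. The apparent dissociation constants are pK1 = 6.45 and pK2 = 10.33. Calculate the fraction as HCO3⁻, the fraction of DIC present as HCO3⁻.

α₁ = 1 / (1 + [H⁺]/K1 + K2/[H⁺]) = 1 / (1 + 10^-0.61 + 10^-3.27)
   = 1 / (1 + 0.24547 + 0.00053703) = 1/1.2460 = 0.8026

α₁ = 0.803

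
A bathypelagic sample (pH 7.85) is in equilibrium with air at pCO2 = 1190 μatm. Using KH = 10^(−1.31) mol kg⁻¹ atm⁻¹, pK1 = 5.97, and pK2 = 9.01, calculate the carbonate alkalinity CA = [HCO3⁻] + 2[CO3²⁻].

[CO2*] = KH · pCO2 = 10^(−1.31) × 1190×10^-6 = 5.828×10^-5 mol/kg
α₀ = 1/(1 + K1/[H⁺] + K1K2/[H⁺]²) = 1/(1 + 10^+1.88 + 10^+0.72) = 0.01218
DIC = [CO2*]/α₀ = 5.828×10^-5 / 0.01218 = 4.785 mmol/kg
CA = (α₁ + 2α₂)·DIC = (0.9239 + 2×0.06392) × 4.785 = 5.03 mmol/kg

CA = 5.03 mmol/kg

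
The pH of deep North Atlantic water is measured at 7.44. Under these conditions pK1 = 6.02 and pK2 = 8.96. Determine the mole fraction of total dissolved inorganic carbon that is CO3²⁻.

α₂ = 0.0283

α₂ = 1 / (1 + [H⁺]/K2 + [H⁺]²/(K1K2)) = 1 / (1 + 10^+1.52 + 10^+0.10)
   = 1 / (1 + 33.113 + 1.2589) = 1/35.372 = 0.02827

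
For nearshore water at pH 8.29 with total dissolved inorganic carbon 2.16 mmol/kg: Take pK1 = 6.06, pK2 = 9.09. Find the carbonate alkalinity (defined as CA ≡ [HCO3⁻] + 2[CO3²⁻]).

CA = 2.44 mmol/kg

CA = [HCO3⁻] + 2[CO3²⁻] = (α₁ + 2α₂)·DIC
At pH 8.29: [H⁺]/K1 = 10^-2.23 = 0.0058884, K2/[H⁺] = 10^-0.80 = 0.15849
α₁ = 1/(1 + 0.0058884 + 0.15849) = 1/1.1644 = 0.8588; α₂ = α₁·K2/[H⁺] = 0.1361
α₁ + 2α₂ = 1.1311
CA = 1.1311 × 2.16 = 2.44 mmol/kg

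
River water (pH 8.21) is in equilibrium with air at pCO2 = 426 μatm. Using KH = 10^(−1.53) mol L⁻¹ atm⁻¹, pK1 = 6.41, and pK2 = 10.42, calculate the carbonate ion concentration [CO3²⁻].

[CO2*] = KH · pCO2 = 10^(−1.53) × 426×10^-6 = 1.257×10^-5 mol/L
α₀ = 1/(1 + K1/[H⁺] + K1K2/[H⁺]²) = 1/(1 + 10^+1.80 + 10^-0.41) = 0.01551
DIC = [CO2*]/α₀ = 1.257×10^-5 / 0.01551 = 0.8107 mmol/L
[CO3²⁻] = α₂·DIC; α₂ = 0.006033, so [CO3²⁻] = 0.006033 × 0.8107 = 0.00489 mmol/L = 4.89 μmol/L

[CO3²⁻] = 4.89 μmol/L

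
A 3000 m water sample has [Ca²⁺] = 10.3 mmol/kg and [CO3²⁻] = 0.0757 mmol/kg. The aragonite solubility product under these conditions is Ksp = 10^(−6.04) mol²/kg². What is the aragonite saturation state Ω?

Ksp = 10^(−6.04) = 9.120×10^-7
Ω = [Ca²⁺][CO3²⁻]/Ksp = (10.3×10^-3)(0.0757×10^-3) / 9.120×10^-7 = 0.855

Ω = 0.855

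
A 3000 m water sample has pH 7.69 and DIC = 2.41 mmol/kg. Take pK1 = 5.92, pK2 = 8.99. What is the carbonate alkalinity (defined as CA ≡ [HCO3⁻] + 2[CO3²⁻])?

CA = 2.48 mmol/kg

CA = [HCO3⁻] + 2[CO3²⁻] = (α₁ + 2α₂)·DIC
At pH 7.69: [H⁺]/K1 = 10^-1.77 = 0.016982, K2/[H⁺] = 10^-1.30 = 0.050119
α₁ = 1/(1 + 0.016982 + 0.050119) = 1/1.0671 = 0.9371; α₂ = α₁·K2/[H⁺] = 0.04697
α₁ + 2α₂ = 1.0311
CA = 1.0311 × 2.41 = 2.48 mmol/kg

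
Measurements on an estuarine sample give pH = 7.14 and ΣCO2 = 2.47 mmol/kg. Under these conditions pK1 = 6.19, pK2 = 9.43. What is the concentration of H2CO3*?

[CO2*] = 0.248 mmol/kg

α₀ = 1 / (1 + K1/[H⁺] + K1K2/[H⁺]²) = 1 / (1 + 10^+0.95 + 10^-1.34)
   = 1 / (1 + 8.9125 + 0.045709) = 1/9.9582 = 0.1004
[CO2*] = α₀ × DIC = 0.1004 × 2.47 = 0.248 mmol/kg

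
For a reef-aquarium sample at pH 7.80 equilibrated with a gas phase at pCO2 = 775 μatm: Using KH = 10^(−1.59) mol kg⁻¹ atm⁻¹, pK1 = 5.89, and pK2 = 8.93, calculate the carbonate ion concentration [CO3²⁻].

[CO2*] = KH · pCO2 = 10^(−1.59) × 775×10^-6 = 1.992×10^-5 mol/kg
α₀ = 1/(1 + K1/[H⁺] + K1K2/[H⁺]²) = 1/(1 + 10^+1.91 + 10^+0.78) = 0.01132
DIC = [CO2*]/α₀ = 1.992×10^-5 / 0.01132 = 1.759 mmol/kg
[CO3²⁻] = α₂·DIC; α₂ = 0.06823, so [CO3²⁻] = 0.06823 × 1.759 = 0.120 mmol/kg

[CO3²⁻] = 0.120 mmol/kg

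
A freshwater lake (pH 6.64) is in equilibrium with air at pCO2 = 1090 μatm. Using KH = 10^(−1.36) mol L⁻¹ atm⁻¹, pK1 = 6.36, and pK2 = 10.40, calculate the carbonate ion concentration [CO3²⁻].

[CO3²⁻] = 0.0158 μmol/L

[CO2*] = KH · pCO2 = 10^(−1.36) × 1090×10^-6 = 4.758×10^-5 mol/L
α₀ = 1/(1 + K1/[H⁺] + K1K2/[H⁺]²) = 1/(1 + 10^+0.28 + 10^-3.48) = 0.3441
DIC = [CO2*]/α₀ = 4.758×10^-5 / 0.3441 = 0.1383 mmol/L
[CO3²⁻] = α₂·DIC; α₂ = 0.0001140, so [CO3²⁻] = 0.0001140 × 0.1383 = 1.58×10^-5 mmol/L = 0.0158 μmol/L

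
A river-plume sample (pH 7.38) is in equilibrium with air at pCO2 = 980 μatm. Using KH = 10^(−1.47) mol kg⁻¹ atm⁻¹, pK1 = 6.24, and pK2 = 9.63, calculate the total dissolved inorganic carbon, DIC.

DIC = 0.494 mmol/kg

[CO2*] = KH · pCO2 = 10^(−1.47) × 980×10^-6 = 3.321×10^-5 mol/kg
α₀ = 1/(1 + K1/[H⁺] + K1K2/[H⁺]²) = 1/(1 + 10^+1.14 + 10^-1.11) = 0.06720
DIC = [CO2*]/α₀ = 3.321×10^-5 / 0.06720 = 0.494 mmol/kg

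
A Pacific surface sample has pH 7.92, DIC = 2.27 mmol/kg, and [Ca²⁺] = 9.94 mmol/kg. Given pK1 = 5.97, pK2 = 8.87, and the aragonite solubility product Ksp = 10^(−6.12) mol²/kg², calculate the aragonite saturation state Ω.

Ω = 2.97

α₂ = 1 / (1 + [H⁺]/K2 + [H⁺]²/(K1K2)) = 1 / (1 + 10^+0.95 + 10^-1.00)
   = 1 / (1 + 8.9125 + 0.10000) = 1/10.013 = 0.09988
[CO3²⁻] = α₂ × DIC = 0.09988 × 2.27 = 0.2267 mmol/kg
Ksp = 10^(−6.12) = 7.586×10^-7
Ω = [Ca²⁺][CO3²⁻]/Ksp = (9.94×10^-3)(2.267×10^-4) / 7.586×10^-7 = 2.97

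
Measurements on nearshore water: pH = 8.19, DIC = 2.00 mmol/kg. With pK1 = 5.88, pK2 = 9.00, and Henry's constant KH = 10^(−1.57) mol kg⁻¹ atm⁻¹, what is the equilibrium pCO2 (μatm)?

α₀ = 1 / (1 + K1/[H⁺] + K1K2/[H⁺]²) = 1 / (1 + 10^+2.31 + 10^+1.50)
   = 1 / (1 + 204.17 + 31.623) = 1/236.80 = 0.004223
[CO2*] = α₀ × DIC = 0.004223 × 2.00 = 0.008446 mmol/kg = 8.446 μmol/kg
pCO2 = [CO2*]/KH = 8.446×10^-6 / 2.692×10^-2 = 314 μatm

pCO2 = 314 μatm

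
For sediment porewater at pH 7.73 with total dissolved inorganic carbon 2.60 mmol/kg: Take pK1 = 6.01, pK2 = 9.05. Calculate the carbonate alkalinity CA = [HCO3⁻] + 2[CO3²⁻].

CA = [HCO3⁻] + 2[CO3²⁻] = (α₁ + 2α₂)·DIC
At pH 7.73: [H⁺]/K1 = 10^-1.72 = 0.019055, K2/[H⁺] = 10^-1.32 = 0.047863
α₁ = 1/(1 + 0.019055 + 0.047863) = 1/1.0669 = 0.9373; α₂ = α₁·K2/[H⁺] = 0.04486
α₁ + 2α₂ = 1.0270
CA = 1.0270 × 2.60 = 2.67 mmol/kg

CA = 2.67 mmol/kg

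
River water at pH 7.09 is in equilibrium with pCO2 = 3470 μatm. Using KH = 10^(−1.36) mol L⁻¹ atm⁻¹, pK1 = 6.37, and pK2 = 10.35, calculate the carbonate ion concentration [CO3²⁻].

[CO3²⁻] = 0.437 μmol/L

[CO2*] = KH · pCO2 = 10^(−1.36) × 3470×10^-6 = 1.515×10^-4 mol/L
α₀ = 1/(1 + K1/[H⁺] + K1K2/[H⁺]²) = 1/(1 + 10^+0.72 + 10^-2.54) = 0.1600
DIC = [CO2*]/α₀ = 1.515×10^-4 / 0.1600 = 0.9468 mmol/L
[CO3²⁻] = α₂·DIC; α₂ = 0.0004614, so [CO3²⁻] = 0.0004614 × 0.9468 = 0.000437 mmol/L = 0.437 μmol/L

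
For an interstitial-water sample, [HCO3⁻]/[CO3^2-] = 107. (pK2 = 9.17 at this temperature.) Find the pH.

From K2 = [H⁺][CO3^2-]/[HCO3⁻]:  pH = pK2 − log₁₀([HCO3⁻]/[CO3^2-])
log₁₀(107) = +2.029
pH = 9.17 − (+2.029) = 7.14

pH = 7.14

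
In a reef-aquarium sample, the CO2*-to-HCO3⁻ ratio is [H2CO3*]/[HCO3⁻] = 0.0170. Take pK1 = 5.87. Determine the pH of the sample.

From K1 = [H⁺][HCO3⁻]/[H2CO3*]:  pH = pK1 − log₁₀([H2CO3*]/[HCO3⁻])
log₁₀(0.0170) = -1.770
pH = 5.87 − (-1.770) = 7.64

pH = 7.64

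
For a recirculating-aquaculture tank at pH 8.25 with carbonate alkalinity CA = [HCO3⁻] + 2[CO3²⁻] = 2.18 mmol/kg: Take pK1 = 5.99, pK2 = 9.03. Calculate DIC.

DIC = 1.92 mmol/kg

CA = [HCO3⁻] + 2[CO3²⁻] = (α₁ + 2α₂)·DIC
At pH 8.25: [H⁺]/K1 = 10^-2.26 = 0.0054954, K2/[H⁺] = 10^-0.78 = 0.16596
α₁ = 1/(1 + 0.0054954 + 0.16596) = 1/1.1715 = 0.8536; α₂ = α₁·K2/[H⁺] = 0.1417
α₁ + 2α₂ = 1.1370
DIC = CA / (α₁ + 2α₂) = 2.18 / 1.1370 = 1.92 mmol/kg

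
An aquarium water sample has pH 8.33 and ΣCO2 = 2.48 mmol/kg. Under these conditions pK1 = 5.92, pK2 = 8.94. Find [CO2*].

α₀ = 1 / (1 + K1/[H⁺] + K1K2/[H⁺]²) = 1 / (1 + 10^+2.41 + 10^+1.80)
   = 1 / (1 + 257.04 + 63.096) = 1/321.14 = 0.003114
[CO2*] = α₀ × DIC = 0.003114 × 2.48 = 0.00772 mmol/kg = 7.72 μmol/kg

[CO2*] = 7.72 μmol/kg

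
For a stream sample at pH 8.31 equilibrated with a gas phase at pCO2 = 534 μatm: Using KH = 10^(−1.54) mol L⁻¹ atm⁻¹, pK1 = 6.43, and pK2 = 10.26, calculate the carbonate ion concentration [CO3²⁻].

[CO3²⁻] = 13.1 μmol/L

[CO2*] = KH · pCO2 = 10^(−1.54) × 534×10^-6 = 1.540×10^-5 mol/L
α₀ = 1/(1 + K1/[H⁺] + K1K2/[H⁺]²) = 1/(1 + 10^+1.88 + 10^-0.07) = 0.01287
DIC = [CO2*]/α₀ = 1.540×10^-5 / 0.01287 = 1.197 mmol/L
[CO3²⁻] = α₂·DIC; α₂ = 0.01095, so [CO3²⁻] = 0.01095 × 1.197 = 0.0131 mmol/L = 13.1 μmol/L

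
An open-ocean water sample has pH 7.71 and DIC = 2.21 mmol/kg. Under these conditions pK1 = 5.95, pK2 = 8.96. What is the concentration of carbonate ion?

α₂ = 1 / (1 + [H⁺]/K2 + [H⁺]²/(K1K2)) = 1 / (1 + 10^+1.25 + 10^-0.51)
   = 1 / (1 + 17.783 + 0.30903) = 1/19.092 = 0.05238
[CO3²⁻] = α₂ × DIC = 0.05238 × 2.21 = 0.116 mmol/kg

[CO3²⁻] = 0.116 mmol/kg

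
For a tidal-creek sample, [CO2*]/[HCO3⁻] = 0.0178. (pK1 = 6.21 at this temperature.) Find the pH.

From K1 = [H⁺][HCO3⁻]/[CO2*]:  pH = pK1 − log₁₀([CO2*]/[HCO3⁻])
log₁₀(0.0178) = -1.750
pH = 6.21 − (-1.750) = 7.96

pH = 7.96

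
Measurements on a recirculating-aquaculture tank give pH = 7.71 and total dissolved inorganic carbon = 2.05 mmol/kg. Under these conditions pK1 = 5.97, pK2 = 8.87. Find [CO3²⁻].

[CO3²⁻] = 0.130 mmol/kg

α₂ = 1 / (1 + [H⁺]/K2 + [H⁺]²/(K1K2)) = 1 / (1 + 10^+1.16 + 10^-0.58)
   = 1 / (1 + 14.454 + 0.26303) = 1/15.717 = 0.06362
[CO3²⁻] = α₂ × DIC = 0.06362 × 2.05 = 0.130 mmol/kg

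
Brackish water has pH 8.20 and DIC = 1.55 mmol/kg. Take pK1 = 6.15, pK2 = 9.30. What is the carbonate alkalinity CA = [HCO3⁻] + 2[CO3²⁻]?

CA = 1.65 mmol/kg

CA = [HCO3⁻] + 2[CO3²⁻] = (α₁ + 2α₂)·DIC
At pH 8.20: [H⁺]/K1 = 10^-2.05 = 0.0089125, K2/[H⁺] = 10^-1.10 = 0.079433
α₁ = 1/(1 + 0.0089125 + 0.079433) = 1/1.0883 = 0.9188; α₂ = α₁·K2/[H⁺] = 0.07298
α₁ + 2α₂ = 1.0648
CA = 1.0648 × 1.55 = 1.65 mmol/kg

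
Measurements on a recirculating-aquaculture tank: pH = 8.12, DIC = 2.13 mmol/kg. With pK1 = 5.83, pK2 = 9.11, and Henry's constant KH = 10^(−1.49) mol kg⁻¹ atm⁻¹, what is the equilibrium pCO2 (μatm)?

α₀ = 1 / (1 + K1/[H⁺] + K1K2/[H⁺]²) = 1 / (1 + 10^+2.29 + 10^+1.30)
   = 1 / (1 + 194.98 + 19.953) = 1/215.94 = 0.004631
[CO2*] = α₀ × DIC = 0.004631 × 2.13 = 0.009864 mmol/kg = 9.864 μmol/kg
pCO2 = [CO2*]/KH = 9.864×10^-6 / 3.236×10^-2 = 305 μatm

pCO2 = 305 μatm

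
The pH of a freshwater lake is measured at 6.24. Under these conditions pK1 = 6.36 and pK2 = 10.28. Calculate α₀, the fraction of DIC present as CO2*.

α₀ = 1 / (1 + K1/[H⁺] + K1K2/[H⁺]²) = 1 / (1 + 10^-0.12 + 10^-4.16)
   = 1 / (1 + 0.75858 + 6.9183×10^-5) = 1/1.7586 = 0.5686

α₀ = 0.569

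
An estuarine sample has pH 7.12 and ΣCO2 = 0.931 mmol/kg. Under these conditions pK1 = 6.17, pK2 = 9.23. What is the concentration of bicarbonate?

[HCO3⁻] = 0.831 mmol/kg

α₁ = 1 / (1 + [H⁺]/K1 + K2/[H⁺]) = 1 / (1 + 10^-0.95 + 10^-2.11)
   = 1 / (1 + 0.11220 + 0.0077625) = 1/1.1200 = 0.8929
[HCO3⁻] = α₁ × DIC = 0.8929 × 0.931 = 0.831 mmol/kg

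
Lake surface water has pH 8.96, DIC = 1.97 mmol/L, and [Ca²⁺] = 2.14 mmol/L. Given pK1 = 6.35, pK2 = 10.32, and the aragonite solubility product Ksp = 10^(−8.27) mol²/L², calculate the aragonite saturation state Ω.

Ω = 32.8

α₂ = 1 / (1 + [H⁺]/K2 + [H⁺]²/(K1K2)) = 1 / (1 + 10^+1.36 + 10^-1.25)
   = 1 / (1 + 22.909 + 0.056234) = 1/23.965 = 0.04173
[CO3²⁻] = α₂ × DIC = 0.04173 × 1.97 = 0.08220 mmol/L
Ksp = 10^(−8.27) = 5.370×10^-9
Ω = [Ca²⁺][CO3²⁻]/Ksp = (2.14×10^-3)(8.220×10^-5) / 5.370×10^-9 = 32.8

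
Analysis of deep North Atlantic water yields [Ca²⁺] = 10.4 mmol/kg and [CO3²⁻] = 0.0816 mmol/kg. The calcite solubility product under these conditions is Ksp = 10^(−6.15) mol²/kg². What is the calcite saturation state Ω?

Ksp = 10^(−6.15) = 7.079×10^-7
Ω = [Ca²⁺][CO3²⁻]/Ksp = (10.4×10^-3)(0.0816×10^-3) / 7.079×10^-7 = 1.20

Ω = 1.20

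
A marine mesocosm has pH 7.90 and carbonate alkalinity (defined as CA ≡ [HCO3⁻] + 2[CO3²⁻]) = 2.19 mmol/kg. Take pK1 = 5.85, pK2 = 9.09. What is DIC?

DIC = 2.08 mmol/kg

CA = [HCO3⁻] + 2[CO3²⁻] = (α₁ + 2α₂)·DIC
At pH 7.90: [H⁺]/K1 = 10^-2.05 = 0.0089125, K2/[H⁺] = 10^-1.19 = 0.064565
α₁ = 1/(1 + 0.0089125 + 0.064565) = 1/1.0735 = 0.9316; α₂ = α₁·K2/[H⁺] = 0.06015
α₁ + 2α₂ = 1.0518
DIC = CA / (α₁ + 2α₂) = 2.19 / 1.0518 = 2.08 mmol/kg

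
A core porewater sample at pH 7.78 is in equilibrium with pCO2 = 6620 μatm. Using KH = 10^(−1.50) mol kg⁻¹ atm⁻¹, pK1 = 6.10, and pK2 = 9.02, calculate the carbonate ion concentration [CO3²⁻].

[CO3²⁻] = 0.577 mmol/kg

[CO2*] = KH · pCO2 = 10^(−1.50) × 6620×10^-6 = 2.093×10^-4 mol/kg
α₀ = 1/(1 + K1/[H⁺] + K1K2/[H⁺]²) = 1/(1 + 10^+1.68 + 10^+0.44) = 0.01937
DIC = [CO2*]/α₀ = 2.093×10^-4 / 0.01937 = 10.81 mmol/kg
[CO3²⁻] = α₂·DIC; α₂ = 0.05336, so [CO3²⁻] = 0.05336 × 10.81 = 0.577 mmol/kg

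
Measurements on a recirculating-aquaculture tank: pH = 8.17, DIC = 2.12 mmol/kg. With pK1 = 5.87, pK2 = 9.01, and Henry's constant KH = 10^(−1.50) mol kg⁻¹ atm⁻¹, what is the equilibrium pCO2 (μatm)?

α₀ = 1 / (1 + K1/[H⁺] + K1K2/[H⁺]²) = 1 / (1 + 10^+2.30 + 10^+1.46)
   = 1 / (1 + 199.53 + 28.840) = 1/229.37 = 0.004360
[CO2*] = α₀ × DIC = 0.004360 × 2.12 = 0.009243 mmol/kg = 9.243 μmol/kg
pCO2 = [CO2*]/KH = 9.243×10^-6 / 3.162×10^-2 = 292 μatm

pCO2 = 292 μatm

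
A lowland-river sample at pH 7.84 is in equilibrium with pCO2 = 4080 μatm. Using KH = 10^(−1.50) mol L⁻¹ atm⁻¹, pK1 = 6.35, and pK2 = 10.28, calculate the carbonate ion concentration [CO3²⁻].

[CO3²⁻] = 14.5 μmol/L

[CO2*] = KH · pCO2 = 10^(−1.50) × 4080×10^-6 = 1.290×10^-4 mol/L
α₀ = 1/(1 + K1/[H⁺] + K1K2/[H⁺]²) = 1/(1 + 10^+1.49 + 10^-0.95) = 0.03124
DIC = [CO2*]/α₀ = 1.290×10^-4 / 0.03124 = 4.131 mmol/L
[CO3²⁻] = α₂·DIC; α₂ = 0.003505, so [CO3²⁻] = 0.003505 × 4.131 = 0.0145 mmol/L = 14.5 μmol/L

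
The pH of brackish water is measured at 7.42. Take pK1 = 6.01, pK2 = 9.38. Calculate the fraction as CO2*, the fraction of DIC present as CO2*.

α₀ = 1 / (1 + K1/[H⁺] + K1K2/[H⁺]²) = 1 / (1 + 10^+1.41 + 10^-0.55)
   = 1 / (1 + 25.704 + 0.28184) = 1/26.986 = 0.03706

α₀ = 0.0371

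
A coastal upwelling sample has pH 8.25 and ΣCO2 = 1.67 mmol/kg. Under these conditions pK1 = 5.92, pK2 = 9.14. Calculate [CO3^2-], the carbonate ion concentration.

α₂ = 1 / (1 + [H⁺]/K2 + [H⁺]²/(K1K2)) = 1 / (1 + 10^+0.89 + 10^-1.44)
   = 1 / (1 + 7.7625 + 0.036308) = 1/8.7988 = 0.1137
[CO3²⁻] = α₂ × DIC = 0.1137 × 1.67 = 0.190 mmol/kg

[CO3²⁻] = 0.190 mmol/kg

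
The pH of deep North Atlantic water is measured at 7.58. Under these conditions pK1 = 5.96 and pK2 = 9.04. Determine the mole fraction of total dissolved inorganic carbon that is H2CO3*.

α₀ = 0.0227

α₀ = 1 / (1 + K1/[H⁺] + K1K2/[H⁺]²) = 1 / (1 + 10^+1.62 + 10^+0.16)
   = 1 / (1 + 41.687 + 1.4454) = 1/44.132 = 0.02266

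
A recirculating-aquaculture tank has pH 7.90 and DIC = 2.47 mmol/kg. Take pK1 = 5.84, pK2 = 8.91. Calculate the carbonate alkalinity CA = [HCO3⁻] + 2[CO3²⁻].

CA = [HCO3⁻] + 2[CO3²⁻] = (α₁ + 2α₂)·DIC
At pH 7.90: [H⁺]/K1 = 10^-2.06 = 0.0087096, K2/[H⁺] = 10^-1.01 = 0.097724
α₁ = 1/(1 + 0.0087096 + 0.097724) = 1/1.1064 = 0.9038; α₂ = α₁·K2/[H⁺] = 0.08832
α₁ + 2α₂ = 1.0805
CA = 1.0805 × 2.47 = 2.67 mmol/kg

CA = 2.67 mmol/kg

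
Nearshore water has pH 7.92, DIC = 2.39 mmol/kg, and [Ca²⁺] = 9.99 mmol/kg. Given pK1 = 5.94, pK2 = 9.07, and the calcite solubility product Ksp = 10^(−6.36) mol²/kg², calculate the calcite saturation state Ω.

Ω = 3.58

α₂ = 1 / (1 + [H⁺]/K2 + [H⁺]²/(K1K2)) = 1 / (1 + 10^+1.15 + 10^-0.83)
   = 1 / (1 + 14.125 + 0.14791) = 1/15.273 = 0.06547
[CO3²⁻] = α₂ × DIC = 0.06547 × 2.39 = 0.1565 mmol/kg
Ksp = 10^(−6.36) = 4.365×10^-7
Ω = [Ca²⁺][CO3²⁻]/Ksp = (9.99×10^-3)(1.565×10^-4) / 4.365×10^-7 = 3.58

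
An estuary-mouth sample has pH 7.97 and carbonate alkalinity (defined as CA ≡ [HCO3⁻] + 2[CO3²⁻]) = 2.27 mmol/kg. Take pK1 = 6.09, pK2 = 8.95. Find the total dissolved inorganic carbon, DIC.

CA = [HCO3⁻] + 2[CO3²⁻] = (α₁ + 2α₂)·DIC
At pH 7.97: [H⁺]/K1 = 10^-1.88 = 0.013183, K2/[H⁺] = 10^-0.98 = 0.10471
α₁ = 1/(1 + 0.013183 + 0.10471) = 1/1.1179 = 0.8945; α₂ = α₁·K2/[H⁺] = 0.09367
α₁ + 2α₂ = 1.0819
DIC = CA / (α₁ + 2α₂) = 2.27 / 1.0819 = 2.10 mmol/kg

DIC = 2.10 mmol/kg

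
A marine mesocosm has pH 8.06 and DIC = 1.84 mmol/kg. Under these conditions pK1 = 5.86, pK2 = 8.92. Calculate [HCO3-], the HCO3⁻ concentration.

α₁ = 1 / (1 + [H⁺]/K1 + K2/[H⁺]) = 1 / (1 + 10^-2.20 + 10^-0.86)
   = 1 / (1 + 0.0063096 + 0.13804) = 1/1.1443 = 0.8739
[HCO3⁻] = α₁ × DIC = 0.8739 × 1.84 = 1.61 mmol/kg

[HCO3⁻] = 1.61 mmol/kg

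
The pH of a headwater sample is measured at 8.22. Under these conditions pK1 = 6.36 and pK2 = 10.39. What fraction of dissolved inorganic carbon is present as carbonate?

α₂ = 1 / (1 + [H⁺]/K2 + [H⁺]²/(K1K2)) = 1 / (1 + 10^+2.17 + 10^+0.31)
   = 1 / (1 + 147.91 + 2.0417) = 1/150.95 = 0.006625

α₂ = 0.00662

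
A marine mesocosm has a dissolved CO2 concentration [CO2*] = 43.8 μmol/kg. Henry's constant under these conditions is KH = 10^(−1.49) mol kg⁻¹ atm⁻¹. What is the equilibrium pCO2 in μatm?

KH = 10^(−1.49) = 3.236×10^-2 mol kg⁻¹ atm⁻¹
pCO2 = [CO2*]/KH = 43.8×10^-6 / 3.236×10^-2 = 1.35×10^-3 atm = 1350 μatm

pCO2 = 1350 μatm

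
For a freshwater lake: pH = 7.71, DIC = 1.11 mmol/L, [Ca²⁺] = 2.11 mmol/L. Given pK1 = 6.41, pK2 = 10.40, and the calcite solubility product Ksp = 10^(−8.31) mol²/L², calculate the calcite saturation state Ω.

α₂ = 1 / (1 + [H⁺]/K2 + [H⁺]²/(K1K2)) = 1 / (1 + 10^+2.69 + 10^+1.39)
   = 1 / (1 + 489.78 + 24.547) = 1/515.33 = 0.001941
[CO3²⁻] = α₂ × DIC = 0.001941 × 1.11 = 0.002154 mmol/L = 2.154 μmol/L
Ksp = 10^(−8.31) = 4.898×10^-9
Ω = [Ca²⁺][CO3²⁻]/Ksp = (2.11×10^-3)(2.154×10^-6) / 4.898×10^-9 = 0.928

Ω = 0.928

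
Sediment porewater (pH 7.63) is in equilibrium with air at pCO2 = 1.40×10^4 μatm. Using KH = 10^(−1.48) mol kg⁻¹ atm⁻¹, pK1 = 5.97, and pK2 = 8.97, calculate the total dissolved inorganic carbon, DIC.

[CO2*] = KH · pCO2 = 10^(−1.48) × 1.40×10^4×10^-6 = 4.636×10^-4 mol/kg
α₀ = 1/(1 + K1/[H⁺] + K1K2/[H⁺]²) = 1/(1 + 10^+1.66 + 10^+0.32) = 0.02049
DIC = [CO2*]/α₀ = 4.636×10^-4 / 0.02049 = 22.6 mmol/kg

DIC = 22.6 mmol/kg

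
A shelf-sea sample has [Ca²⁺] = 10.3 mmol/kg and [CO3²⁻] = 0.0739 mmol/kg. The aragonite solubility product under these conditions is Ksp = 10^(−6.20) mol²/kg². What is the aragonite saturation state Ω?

Ksp = 10^(−6.20) = 6.310×10^-7
Ω = [Ca²⁺][CO3²⁻]/Ksp = (10.3×10^-3)(0.0739×10^-3) / 6.310×10^-7 = 1.21

Ω = 1.21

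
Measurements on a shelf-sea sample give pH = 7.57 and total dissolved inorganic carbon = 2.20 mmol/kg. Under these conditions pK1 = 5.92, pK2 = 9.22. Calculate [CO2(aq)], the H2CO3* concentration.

[CO2*] = 0.0471 mmol/kg

α₀ = 1 / (1 + K1/[H⁺] + K1K2/[H⁺]²) = 1 / (1 + 10^+1.65 + 10^+0.00)
   = 1 / (1 + 44.668 + 1.0000) = 1/46.668 = 0.02143
[CO2*] = α₀ × DIC = 0.02143 × 2.20 = 0.0471 mmol/kg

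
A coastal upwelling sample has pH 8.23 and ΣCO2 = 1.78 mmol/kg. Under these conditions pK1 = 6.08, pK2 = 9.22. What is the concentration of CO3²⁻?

α₂ = 1 / (1 + [H⁺]/K2 + [H⁺]²/(K1K2)) = 1 / (1 + 10^+0.99 + 10^-1.16)
   = 1 / (1 + 9.7724 + 0.069183) = 1/10.842 = 0.09224
[CO3²⁻] = α₂ × DIC = 0.09224 × 1.78 = 0.164 mmol/kg

[CO3²⁻] = 0.164 mmol/kg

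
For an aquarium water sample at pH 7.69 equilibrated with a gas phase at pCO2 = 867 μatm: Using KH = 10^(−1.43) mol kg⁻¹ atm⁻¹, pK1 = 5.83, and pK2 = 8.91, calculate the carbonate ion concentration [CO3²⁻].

[CO2*] = KH · pCO2 = 10^(−1.43) × 867×10^-6 = 3.221×10^-5 mol/kg
α₀ = 1/(1 + K1/[H⁺] + K1K2/[H⁺]²) = 1/(1 + 10^+1.86 + 10^+0.64) = 0.01285
DIC = [CO2*]/α₀ = 3.221×10^-5 / 0.01285 = 2.506 mmol/kg
[CO3²⁻] = α₂·DIC; α₂ = 0.05610, so [CO3²⁻] = 0.05610 × 2.506 = 0.141 mmol/kg

[CO3²⁻] = 0.141 mmol/kg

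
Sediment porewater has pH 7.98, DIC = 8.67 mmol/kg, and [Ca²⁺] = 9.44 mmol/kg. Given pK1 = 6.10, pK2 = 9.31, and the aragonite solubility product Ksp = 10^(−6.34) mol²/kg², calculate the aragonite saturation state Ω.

α₂ = 1 / (1 + [H⁺]/K2 + [H⁺]²/(K1K2)) = 1 / (1 + 10^+1.33 + 10^-0.55)
   = 1 / (1 + 21.380 + 0.28184) = 1/22.661 = 0.04413
[CO3²⁻] = α₂ × DIC = 0.04413 × 8.67 = 0.3826 mmol/kg
Ksp = 10^(−6.34) = 4.571×10^-7
Ω = [Ca²⁺][CO3²⁻]/Ksp = (9.44×10^-3)(3.826×10^-4) / 4.571×10^-7 = 7.90

Ω = 7.90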